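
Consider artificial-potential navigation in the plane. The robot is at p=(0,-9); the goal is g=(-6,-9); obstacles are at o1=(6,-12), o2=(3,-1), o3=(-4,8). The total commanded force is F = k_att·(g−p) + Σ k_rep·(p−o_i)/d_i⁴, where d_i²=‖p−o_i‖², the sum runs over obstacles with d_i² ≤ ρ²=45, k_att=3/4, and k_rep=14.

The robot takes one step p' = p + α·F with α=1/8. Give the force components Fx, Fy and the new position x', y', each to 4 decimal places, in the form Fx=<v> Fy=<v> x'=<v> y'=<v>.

F_att = 3/4·(g−p) = 3/4·(-6,0) = (-4.5000,0.0000)
o1: d²=45 ≤ ρ²=45; F_rep = 14·(-6,3)/45² = (-0.0415,0.0207)
o2: d²=73 > ρ²=45 → inactive
o3: d²=305 > ρ²=45 → inactive
F = F_att + ΣF_rep = (-4.5415,0.0207)
p' = p + 1/8·F = (-0.5677,-8.9974)

Fx=-4.5415 Fy=0.0207 x'=-0.5677 y'=-8.9974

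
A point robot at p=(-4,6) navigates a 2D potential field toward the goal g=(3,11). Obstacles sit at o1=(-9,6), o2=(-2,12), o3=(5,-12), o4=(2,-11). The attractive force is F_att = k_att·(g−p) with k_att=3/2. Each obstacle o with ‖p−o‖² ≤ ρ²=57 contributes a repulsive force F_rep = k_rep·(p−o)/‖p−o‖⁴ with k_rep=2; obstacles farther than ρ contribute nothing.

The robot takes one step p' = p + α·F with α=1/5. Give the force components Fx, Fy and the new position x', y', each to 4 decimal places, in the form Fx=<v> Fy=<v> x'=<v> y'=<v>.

F_att = 3/2·(g−p) = 3/2·(7,5) = (10.5000,7.5000)
o1: d²=25 ≤ ρ²=57; F_rep = 2·(5,0)/25² = (0.0160,0.0000)
o2: d²=40 ≤ ρ²=57; F_rep = 2·(-2,-6)/40² = (-0.0025,-0.0075)
o3: d²=405 > ρ²=57 → inactive
o4: d²=325 > ρ²=57 → inactive
F = F_att + ΣF_rep = (10.5135,7.4925)
p' = p + 1/5·F = (-1.8973,7.4985)

Fx=10.5135 Fy=7.4925 x'=-1.8973 y'=7.4985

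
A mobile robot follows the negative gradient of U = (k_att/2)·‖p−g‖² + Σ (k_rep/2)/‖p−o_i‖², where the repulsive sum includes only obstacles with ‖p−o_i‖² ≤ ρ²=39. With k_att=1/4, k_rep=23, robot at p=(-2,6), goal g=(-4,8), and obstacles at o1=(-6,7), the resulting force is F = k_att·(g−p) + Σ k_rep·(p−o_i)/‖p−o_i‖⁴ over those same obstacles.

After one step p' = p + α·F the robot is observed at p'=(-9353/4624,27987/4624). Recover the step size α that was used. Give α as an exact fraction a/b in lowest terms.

α = 1/8

F_att = 1/4·(g−p) = 1/4·(-2,2) = (-0.5000,0.5000)
o1: d²=17 ≤ ρ²=39; F_rep = 23·(4,-1)/17² = (0.3183,-0.0796)
F = F_att + ΣF_rep = (-0.1817,0.4204)
Δp = p'−p = (-0.0227,0.0526); α = Δx/Fx = (-105/4624) / (-105/578) = 1/8
check: Δy/Fy = (243/4624) / (243/578) = 1/8 ✓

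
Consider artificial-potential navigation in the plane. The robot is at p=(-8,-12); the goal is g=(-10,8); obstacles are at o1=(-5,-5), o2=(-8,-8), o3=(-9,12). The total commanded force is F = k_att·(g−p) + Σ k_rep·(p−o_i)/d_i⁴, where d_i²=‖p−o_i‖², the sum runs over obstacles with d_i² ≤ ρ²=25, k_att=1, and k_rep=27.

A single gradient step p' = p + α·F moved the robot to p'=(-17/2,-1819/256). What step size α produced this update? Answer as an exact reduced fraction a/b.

F_att = 1·(g−p) = 1·(-2,20) = (-2.0000,20.0000)
o1: d²=58 > ρ²=25 → inactive
o2: d²=16 ≤ ρ²=25; F_rep = 27·(0,-4)/16² = (0.0000,-0.4219)
o3: d²=577 > ρ²=25 → inactive
F = F_att + ΣF_rep = (-2.0000,19.5781)
Δp = p'−p = (-0.5000,4.8945); α = Δx/Fx = (-1/2) / (-2) = 1/4
check: Δy/Fy = (1253/256) / (1253/64) = 1/4 ✓

α = 1/4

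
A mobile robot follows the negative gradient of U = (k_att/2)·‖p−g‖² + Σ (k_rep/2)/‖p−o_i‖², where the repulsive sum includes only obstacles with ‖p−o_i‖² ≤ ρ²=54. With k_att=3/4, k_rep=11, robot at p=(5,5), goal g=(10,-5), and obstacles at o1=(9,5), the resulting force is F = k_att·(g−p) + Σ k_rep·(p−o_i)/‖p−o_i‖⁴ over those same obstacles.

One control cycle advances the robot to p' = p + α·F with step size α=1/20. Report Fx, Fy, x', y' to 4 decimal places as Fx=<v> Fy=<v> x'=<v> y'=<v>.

F_att = 3/4·(g−p) = 3/4·(5,-10) = (3.7500,-7.5000)
o1: d²=16 ≤ ρ²=54; F_rep = 11·(-4,0)/16² = (-0.1719,0.0000)
F = F_att + ΣF_rep = (3.5781,-7.5000)
p' = p + 1/20·F = (5.1789,4.6250)

Fx=3.5781 Fy=-7.5000 x'=5.1789 y'=4.6250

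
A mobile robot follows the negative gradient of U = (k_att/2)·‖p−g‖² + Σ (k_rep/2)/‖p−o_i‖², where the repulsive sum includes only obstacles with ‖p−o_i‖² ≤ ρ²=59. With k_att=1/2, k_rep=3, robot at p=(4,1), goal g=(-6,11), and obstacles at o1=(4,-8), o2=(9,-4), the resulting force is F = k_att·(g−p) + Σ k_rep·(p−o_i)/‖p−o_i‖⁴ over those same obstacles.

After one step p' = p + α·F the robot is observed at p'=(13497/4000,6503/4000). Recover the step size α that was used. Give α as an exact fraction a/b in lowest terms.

F_att = 1/2·(g−p) = 1/2·(-10,10) = (-5.0000,5.0000)
o1: d²=81 > ρ²=59 → inactive
o2: d²=50 ≤ ρ²=59; F_rep = 3·(-5,5)/50² = (-0.0060,0.0060)
F = F_att + ΣF_rep = (-5.0060,5.0060)
Δp = p'−p = (-0.6258,0.6258); α = Δx/Fx = (-2503/4000) / (-2503/500) = 1/8
check: Δy/Fy = (2503/4000) / (2503/500) = 1/8 ✓

α = 1/8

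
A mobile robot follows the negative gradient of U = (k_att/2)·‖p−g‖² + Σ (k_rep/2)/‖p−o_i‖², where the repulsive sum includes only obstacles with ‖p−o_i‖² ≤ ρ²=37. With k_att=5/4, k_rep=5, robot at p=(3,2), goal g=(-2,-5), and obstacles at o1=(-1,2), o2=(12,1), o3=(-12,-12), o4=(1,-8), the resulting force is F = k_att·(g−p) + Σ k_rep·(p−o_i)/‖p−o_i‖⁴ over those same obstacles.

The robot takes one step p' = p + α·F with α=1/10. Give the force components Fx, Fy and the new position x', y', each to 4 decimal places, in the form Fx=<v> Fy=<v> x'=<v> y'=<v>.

Fx=-6.1719 Fy=-8.7500 x'=2.3828 y'=1.1250

F_att = 5/4·(g−p) = 5/4·(-5,-7) = (-6.2500,-8.7500)
o1: d²=16 ≤ ρ²=37; F_rep = 5·(4,0)/16² = (0.0781,0.0000)
o2: d²=82 > ρ²=37 → inactive
o3: d²=421 > ρ²=37 → inactive
o4: d²=104 > ρ²=37 → inactive
F = F_att + ΣF_rep = (-6.1719,-8.7500)
p' = p + 1/10·F = (2.3828,1.1250)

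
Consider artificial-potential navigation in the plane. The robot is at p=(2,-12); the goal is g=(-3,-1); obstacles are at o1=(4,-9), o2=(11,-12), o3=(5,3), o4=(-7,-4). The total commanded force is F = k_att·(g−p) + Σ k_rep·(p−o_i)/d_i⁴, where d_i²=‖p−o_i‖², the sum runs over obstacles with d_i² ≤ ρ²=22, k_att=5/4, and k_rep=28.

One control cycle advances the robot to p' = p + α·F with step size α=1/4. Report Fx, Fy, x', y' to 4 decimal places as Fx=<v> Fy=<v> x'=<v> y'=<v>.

F_att = 5/4·(g−p) = 5/4·(-5,11) = (-6.2500,13.7500)
o1: d²=13 ≤ ρ²=22; F_rep = 28·(-2,-3)/13² = (-0.3314,-0.4970)
o2: d²=81 > ρ²=22 → inactive
o3: d²=234 > ρ²=22 → inactive
o4: d²=145 > ρ²=22 → inactive
F = F_att + ΣF_rep = (-6.5814,13.2530)
p' = p + 1/4·F = (0.3547,-8.6868)

Fx=-6.5814 Fy=13.2530 x'=0.3547 y'=-8.6868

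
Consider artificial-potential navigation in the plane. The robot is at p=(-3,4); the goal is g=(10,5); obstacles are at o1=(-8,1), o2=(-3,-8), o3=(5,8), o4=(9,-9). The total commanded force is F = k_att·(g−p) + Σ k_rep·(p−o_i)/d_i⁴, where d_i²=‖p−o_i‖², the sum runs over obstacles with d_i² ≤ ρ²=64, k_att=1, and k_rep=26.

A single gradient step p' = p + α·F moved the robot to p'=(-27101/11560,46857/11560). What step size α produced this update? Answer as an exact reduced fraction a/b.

α = 1/20

F_att = 1·(g−p) = 1·(13,1) = (13.0000,1.0000)
o1: d²=34 ≤ ρ²=64; F_rep = 26·(5,3)/34² = (0.1125,0.0675)
o2: d²=144 > ρ²=64 → inactive
o3: d²=80 > ρ²=64 → inactive
o4: d²=313 > ρ²=64 → inactive
F = F_att + ΣF_rep = (13.1125,1.0675)
Δp = p'−p = (0.6556,0.0534); α = Δx/Fx = (7579/11560) / (7579/578) = 1/20
check: Δy/Fy = (617/11560) / (617/578) = 1/20 ✓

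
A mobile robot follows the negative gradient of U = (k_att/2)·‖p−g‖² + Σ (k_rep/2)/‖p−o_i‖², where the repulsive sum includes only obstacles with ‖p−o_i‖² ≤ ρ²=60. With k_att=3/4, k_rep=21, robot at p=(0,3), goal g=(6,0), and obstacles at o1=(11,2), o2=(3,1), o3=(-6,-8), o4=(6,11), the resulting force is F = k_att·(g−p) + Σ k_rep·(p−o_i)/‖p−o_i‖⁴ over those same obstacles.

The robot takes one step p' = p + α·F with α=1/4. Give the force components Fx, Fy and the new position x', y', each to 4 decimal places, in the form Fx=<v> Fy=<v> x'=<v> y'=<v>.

F_att = 3/4·(g−p) = 3/4·(6,-3) = (4.5000,-2.2500)
o1: d²=122 > ρ²=60 → inactive
o2: d²=13 ≤ ρ²=60; F_rep = 21·(-3,2)/13² = (-0.3728,0.2485)
o3: d²=157 > ρ²=60 → inactive
o4: d²=100 > ρ²=60 → inactive
F = F_att + ΣF_rep = (4.1272,-2.0015)
p' = p + 1/4·F = (1.0318,2.4996)

Fx=4.1272 Fy=-2.0015 x'=1.0318 y'=2.4996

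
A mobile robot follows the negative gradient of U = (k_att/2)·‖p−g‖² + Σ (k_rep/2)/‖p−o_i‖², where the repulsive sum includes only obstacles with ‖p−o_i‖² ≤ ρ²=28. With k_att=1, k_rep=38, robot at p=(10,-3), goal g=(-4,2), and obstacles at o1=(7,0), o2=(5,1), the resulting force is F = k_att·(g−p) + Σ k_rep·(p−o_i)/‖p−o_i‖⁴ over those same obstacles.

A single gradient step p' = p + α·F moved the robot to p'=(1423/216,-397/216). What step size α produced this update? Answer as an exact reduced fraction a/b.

α = 1/4

F_att = 1·(g−p) = 1·(-14,5) = (-14.0000,5.0000)
o1: d²=18 ≤ ρ²=28; F_rep = 38·(3,-3)/18² = (0.3519,-0.3519)
o2: d²=41 > ρ²=28 → inactive
F = F_att + ΣF_rep = (-13.6481,4.6481)
Δp = p'−p = (-3.4120,1.1620); α = Δx/Fx = (-737/216) / (-737/54) = 1/4
check: Δy/Fy = (251/216) / (251/54) = 1/4 ✓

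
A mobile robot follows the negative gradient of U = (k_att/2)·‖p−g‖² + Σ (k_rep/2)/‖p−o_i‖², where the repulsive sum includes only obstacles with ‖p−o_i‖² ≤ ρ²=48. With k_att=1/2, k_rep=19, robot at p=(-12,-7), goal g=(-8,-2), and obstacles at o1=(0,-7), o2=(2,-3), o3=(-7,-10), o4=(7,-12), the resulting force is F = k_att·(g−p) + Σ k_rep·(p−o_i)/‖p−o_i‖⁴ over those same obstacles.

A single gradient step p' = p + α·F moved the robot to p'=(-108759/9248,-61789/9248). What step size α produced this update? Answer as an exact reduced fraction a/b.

F_att = 1/2·(g−p) = 1/2·(4,5) = (2.0000,2.5000)
o1: d²=144 > ρ²=48 → inactive
o2: d²=212 > ρ²=48 → inactive
o3: d²=34 ≤ ρ²=48; F_rep = 19·(-5,3)/34² = (-0.0822,0.0493)
o4: d²=386 > ρ²=48 → inactive
F = F_att + ΣF_rep = (1.9178,2.5493)
Δp = p'−p = (0.2397,0.3187); α = Δx/Fx = (2217/9248) / (2217/1156) = 1/8
check: Δy/Fy = (2947/9248) / (2947/1156) = 1/8 ✓

α = 1/8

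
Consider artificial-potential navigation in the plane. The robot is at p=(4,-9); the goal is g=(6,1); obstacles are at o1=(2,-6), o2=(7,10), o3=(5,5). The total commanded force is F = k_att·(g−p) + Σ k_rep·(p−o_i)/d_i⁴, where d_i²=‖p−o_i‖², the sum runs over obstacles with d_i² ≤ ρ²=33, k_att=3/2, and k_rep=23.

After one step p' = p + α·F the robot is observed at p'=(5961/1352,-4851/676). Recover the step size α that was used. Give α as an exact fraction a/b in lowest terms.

F_att = 3/2·(g−p) = 3/2·(2,10) = (3.0000,15.0000)
o1: d²=13 ≤ ρ²=33; F_rep = 23·(2,-3)/13² = (0.2722,-0.4083)
o2: d²=370 > ρ²=33 → inactive
o3: d²=197 > ρ²=33 → inactive
F = F_att + ΣF_rep = (3.2722,14.5917)
Δp = p'−p = (0.4090,1.8240); α = Δx/Fx = (553/1352) / (553/169) = 1/8
check: Δy/Fy = (1233/676) / (2466/169) = 1/8 ✓

α = 1/8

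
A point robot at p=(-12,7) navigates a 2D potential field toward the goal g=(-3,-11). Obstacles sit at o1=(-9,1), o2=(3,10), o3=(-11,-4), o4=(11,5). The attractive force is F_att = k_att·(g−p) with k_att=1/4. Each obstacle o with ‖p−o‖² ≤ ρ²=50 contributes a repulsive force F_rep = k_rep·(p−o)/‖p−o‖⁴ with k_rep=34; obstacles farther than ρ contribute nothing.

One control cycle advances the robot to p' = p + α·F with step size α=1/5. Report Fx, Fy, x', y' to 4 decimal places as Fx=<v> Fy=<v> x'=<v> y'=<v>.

F_att = 1/4·(g−p) = 1/4·(9,-18) = (2.2500,-4.5000)
o1: d²=45 ≤ ρ²=50; F_rep = 34·(-3,6)/45² = (-0.0504,0.1007)
o2: d²=234 > ρ²=50 → inactive
o3: d²=122 > ρ²=50 → inactive
o4: d²=533 > ρ²=50 → inactive
F = F_att + ΣF_rep = (2.1996,-4.3993)
p' = p + 1/5·F = (-11.5601,6.1201)

Fx=2.1996 Fy=-4.3993 x'=-11.5601 y'=6.1201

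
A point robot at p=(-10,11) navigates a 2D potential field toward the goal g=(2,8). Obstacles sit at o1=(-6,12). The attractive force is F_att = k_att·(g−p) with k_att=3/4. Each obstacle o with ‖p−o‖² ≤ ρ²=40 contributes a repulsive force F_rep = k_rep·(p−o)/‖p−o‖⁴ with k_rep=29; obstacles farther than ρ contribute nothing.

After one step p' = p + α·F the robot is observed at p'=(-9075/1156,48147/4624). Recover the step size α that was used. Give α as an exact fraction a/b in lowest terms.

α = 1/4

F_att = 3/4·(g−p) = 3/4·(12,-3) = (9.0000,-2.2500)
o1: d²=17 ≤ ρ²=40; F_rep = 29·(-4,-1)/17² = (-0.4014,-0.1003)
F = F_att + ΣF_rep = (8.5986,-2.3503)
Δp = p'−p = (2.1497,-0.5876); α = Δx/Fx = (2485/1156) / (2485/289) = 1/4
check: Δy/Fy = (-2717/4624) / (-2717/1156) = 1/4 ✓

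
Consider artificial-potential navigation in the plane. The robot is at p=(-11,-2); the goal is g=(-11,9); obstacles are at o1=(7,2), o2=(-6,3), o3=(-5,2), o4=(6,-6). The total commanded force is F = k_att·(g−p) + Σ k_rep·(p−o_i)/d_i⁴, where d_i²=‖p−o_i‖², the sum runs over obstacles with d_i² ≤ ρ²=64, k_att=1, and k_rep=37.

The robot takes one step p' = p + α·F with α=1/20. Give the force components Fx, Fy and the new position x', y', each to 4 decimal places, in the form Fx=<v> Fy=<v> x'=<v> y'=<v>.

F_att = 1·(g−p) = 1·(0,11) = (0.0000,11.0000)
o1: d²=340 > ρ²=64 → inactive
o2: d²=50 ≤ ρ²=64; F_rep = 37·(-5,-5)/50² = (-0.0740,-0.0740)
o3: d²=52 ≤ ρ²=64; F_rep = 37·(-6,-4)/52² = (-0.0821,-0.0547)
o4: d²=305 > ρ²=64 → inactive
F = F_att + ΣF_rep = (-0.1561,10.8713)
p' = p + 1/20·F = (-11.0078,-1.4564)

Fx=-0.1561 Fy=10.8713 x'=-11.0078 y'=-1.4564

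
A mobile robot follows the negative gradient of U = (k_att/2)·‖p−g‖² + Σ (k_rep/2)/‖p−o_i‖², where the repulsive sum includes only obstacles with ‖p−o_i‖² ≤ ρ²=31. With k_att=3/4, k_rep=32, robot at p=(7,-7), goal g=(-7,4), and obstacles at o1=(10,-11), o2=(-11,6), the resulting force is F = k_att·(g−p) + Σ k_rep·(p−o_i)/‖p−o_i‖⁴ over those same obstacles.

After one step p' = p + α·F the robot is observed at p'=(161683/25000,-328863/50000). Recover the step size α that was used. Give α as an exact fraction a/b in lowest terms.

α = 1/20

F_att = 3/4·(g−p) = 3/4·(-14,11) = (-10.5000,8.2500)
o1: d²=25 ≤ ρ²=31; F_rep = 32·(-3,4)/25² = (-0.1536,0.2048)
o2: d²=493 > ρ²=31 → inactive
F = F_att + ΣF_rep = (-10.6536,8.4548)
Δp = p'−p = (-0.5327,0.4227); α = Δx/Fx = (-13317/25000) / (-13317/1250) = 1/20
check: Δy/Fy = (21137/50000) / (21137/2500) = 1/20 ✓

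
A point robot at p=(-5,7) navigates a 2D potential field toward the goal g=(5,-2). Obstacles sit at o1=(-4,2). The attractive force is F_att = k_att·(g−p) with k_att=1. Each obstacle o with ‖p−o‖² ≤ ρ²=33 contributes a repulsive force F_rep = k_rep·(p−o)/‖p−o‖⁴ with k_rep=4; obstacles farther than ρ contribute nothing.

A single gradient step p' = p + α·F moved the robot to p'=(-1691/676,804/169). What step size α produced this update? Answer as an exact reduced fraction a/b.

α = 1/4

F_att = 1·(g−p) = 1·(10,-9) = (10.0000,-9.0000)
o1: d²=26 ≤ ρ²=33; F_rep = 4·(-1,5)/26² = (-0.0059,0.0296)
F = F_att + ΣF_rep = (9.9941,-8.9704)
Δp = p'−p = (2.4985,-2.2426); α = Δx/Fx = (1689/676) / (1689/169) = 1/4
check: Δy/Fy = (-379/169) / (-1516/169) = 1/4 ✓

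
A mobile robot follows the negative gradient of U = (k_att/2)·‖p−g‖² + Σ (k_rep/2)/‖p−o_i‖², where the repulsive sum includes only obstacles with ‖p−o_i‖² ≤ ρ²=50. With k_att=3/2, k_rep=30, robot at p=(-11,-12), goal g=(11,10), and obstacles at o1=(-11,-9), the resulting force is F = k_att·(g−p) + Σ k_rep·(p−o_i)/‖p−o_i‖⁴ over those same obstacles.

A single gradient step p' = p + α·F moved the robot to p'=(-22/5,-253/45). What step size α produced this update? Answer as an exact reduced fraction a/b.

α = 1/5

F_att = 3/2·(g−p) = 3/2·(22,22) = (33.0000,33.0000)
o1: d²=9 ≤ ρ²=50; F_rep = 30·(0,-3)/9² = (0.0000,-1.1111)
F = F_att + ΣF_rep = (33.0000,31.8889)
Δp = p'−p = (6.6000,6.3778); α = Δx/Fx = (33/5) / (33) = 1/5
check: Δy/Fy = (287/45) / (287/9) = 1/5 ✓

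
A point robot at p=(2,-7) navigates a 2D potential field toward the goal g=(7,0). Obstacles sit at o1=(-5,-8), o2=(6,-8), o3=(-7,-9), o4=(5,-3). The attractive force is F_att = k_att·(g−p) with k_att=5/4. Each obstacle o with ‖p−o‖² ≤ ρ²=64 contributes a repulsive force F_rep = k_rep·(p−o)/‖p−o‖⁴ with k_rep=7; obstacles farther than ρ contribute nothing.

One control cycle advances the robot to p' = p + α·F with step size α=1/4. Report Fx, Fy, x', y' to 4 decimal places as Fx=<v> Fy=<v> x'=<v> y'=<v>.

F_att = 5/4·(g−p) = 5/4·(5,7) = (6.2500,8.7500)
o1: d²=50 ≤ ρ²=64; F_rep = 7·(7,1)/50² = (0.0196,0.0028)
o2: d²=17 ≤ ρ²=64; F_rep = 7·(-4,1)/17² = (-0.0969,0.0242)
o3: d²=85 > ρ²=64 → inactive
o4: d²=25 ≤ ρ²=64; F_rep = 7·(-3,-4)/25² = (-0.0336,-0.0448)
F = F_att + ΣF_rep = (6.1391,8.7322)
p' = p + 1/4·F = (3.5348,-4.8169)

Fx=6.1391 Fy=8.7322 x'=3.5348 y'=-4.8169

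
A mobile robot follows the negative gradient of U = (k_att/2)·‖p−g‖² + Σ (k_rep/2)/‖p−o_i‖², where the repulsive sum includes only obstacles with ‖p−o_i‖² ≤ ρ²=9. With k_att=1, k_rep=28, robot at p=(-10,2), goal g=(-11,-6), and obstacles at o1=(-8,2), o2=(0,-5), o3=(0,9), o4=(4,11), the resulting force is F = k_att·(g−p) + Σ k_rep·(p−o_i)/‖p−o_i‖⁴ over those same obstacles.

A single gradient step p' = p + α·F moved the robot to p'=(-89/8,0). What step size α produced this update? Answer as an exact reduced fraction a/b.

F_att = 1·(g−p) = 1·(-1,-8) = (-1.0000,-8.0000)
o1: d²=4 ≤ ρ²=9; F_rep = 28·(-2,0)/4² = (-3.5000,0.0000)
o2: d²=149 > ρ²=9 → inactive
o3: d²=149 > ρ²=9 → inactive
o4: d²=277 > ρ²=9 → inactive
F = F_att + ΣF_rep = (-4.5000,-8.0000)
Δp = p'−p = (-1.1250,-2.0000); α = Δx/Fx = (-9/8) / (-9/2) = 1/4
check: Δy/Fy = (-2) / (-8) = 1/4 ✓

α = 1/4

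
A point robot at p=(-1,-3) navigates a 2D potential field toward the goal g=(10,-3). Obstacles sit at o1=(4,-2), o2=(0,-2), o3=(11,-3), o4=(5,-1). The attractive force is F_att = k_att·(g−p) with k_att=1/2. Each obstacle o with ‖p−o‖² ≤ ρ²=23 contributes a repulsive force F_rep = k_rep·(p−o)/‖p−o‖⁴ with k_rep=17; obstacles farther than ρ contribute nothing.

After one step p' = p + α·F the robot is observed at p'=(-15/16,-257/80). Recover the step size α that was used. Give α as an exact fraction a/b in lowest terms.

F_att = 1/2·(g−p) = 1/2·(11,0) = (5.5000,0.0000)
o1: d²=26 > ρ²=23 → inactive
o2: d²=2 ≤ ρ²=23; F_rep = 17·(-1,-1)/2² = (-4.2500,-4.2500)
o3: d²=144 > ρ²=23 → inactive
o4: d²=40 > ρ²=23 → inactive
F = F_att + ΣF_rep = (1.2500,-4.2500)
Δp = p'−p = (0.0625,-0.2125); α = Δx/Fx = (1/16) / (5/4) = 1/20
check: Δy/Fy = (-17/80) / (-17/4) = 1/20 ✓

α = 1/20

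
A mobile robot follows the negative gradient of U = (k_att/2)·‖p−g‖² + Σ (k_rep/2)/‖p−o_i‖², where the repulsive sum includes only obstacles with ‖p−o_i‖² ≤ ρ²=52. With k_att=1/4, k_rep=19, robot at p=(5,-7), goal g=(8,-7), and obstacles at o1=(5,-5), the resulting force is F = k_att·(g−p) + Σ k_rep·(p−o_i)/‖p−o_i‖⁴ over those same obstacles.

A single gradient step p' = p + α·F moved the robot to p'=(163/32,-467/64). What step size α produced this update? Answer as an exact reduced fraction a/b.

F_att = 1/4·(g−p) = 1/4·(3,0) = (0.7500,0.0000)
o1: d²=4 ≤ ρ²=52; F_rep = 19·(0,-2)/4² = (0.0000,-2.3750)
F = F_att + ΣF_rep = (0.7500,-2.3750)
Δp = p'−p = (0.0938,-0.2969); α = Δx/Fx = (3/32) / (3/4) = 1/8
check: Δy/Fy = (-19/64) / (-19/8) = 1/8 ✓

α = 1/8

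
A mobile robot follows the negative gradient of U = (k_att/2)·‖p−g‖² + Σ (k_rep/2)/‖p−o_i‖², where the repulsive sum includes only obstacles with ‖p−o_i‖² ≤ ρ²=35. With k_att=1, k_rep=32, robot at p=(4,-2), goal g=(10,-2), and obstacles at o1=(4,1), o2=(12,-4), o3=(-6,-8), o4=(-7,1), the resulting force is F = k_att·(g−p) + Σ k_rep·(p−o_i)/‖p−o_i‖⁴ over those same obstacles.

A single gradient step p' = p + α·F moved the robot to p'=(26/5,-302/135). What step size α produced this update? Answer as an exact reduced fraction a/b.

F_att = 1·(g−p) = 1·(6,0) = (6.0000,0.0000)
o1: d²=9 ≤ ρ²=35; F_rep = 32·(0,-3)/9² = (0.0000,-1.1852)
o2: d²=68 > ρ²=35 → inactive
o3: d²=136 > ρ²=35 → inactive
o4: d²=130 > ρ²=35 → inactive
F = F_att + ΣF_rep = (6.0000,-1.1852)
Δp = p'−p = (1.2000,-0.2370); α = Δx/Fx = (6/5) / (6) = 1/5
check: Δy/Fy = (-32/135) / (-32/27) = 1/5 ✓

α = 1/5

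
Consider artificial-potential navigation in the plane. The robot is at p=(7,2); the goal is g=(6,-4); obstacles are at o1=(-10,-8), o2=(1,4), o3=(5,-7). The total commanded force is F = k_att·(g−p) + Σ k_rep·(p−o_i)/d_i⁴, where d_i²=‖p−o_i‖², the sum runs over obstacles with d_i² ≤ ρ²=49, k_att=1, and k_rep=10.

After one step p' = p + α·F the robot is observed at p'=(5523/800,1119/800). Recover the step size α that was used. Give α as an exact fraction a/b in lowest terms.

α = 1/10

F_att = 1·(g−p) = 1·(-1,-6) = (-1.0000,-6.0000)
o1: d²=389 > ρ²=49 → inactive
o2: d²=40 ≤ ρ²=49; F_rep = 10·(6,-2)/40² = (0.0375,-0.0125)
o3: d²=85 > ρ²=49 → inactive
F = F_att + ΣF_rep = (-0.9625,-6.0125)
Δp = p'−p = (-0.0963,-0.6012); α = Δx/Fx = (-77/800) / (-77/80) = 1/10
check: Δy/Fy = (-481/800) / (-481/80) = 1/10 ✓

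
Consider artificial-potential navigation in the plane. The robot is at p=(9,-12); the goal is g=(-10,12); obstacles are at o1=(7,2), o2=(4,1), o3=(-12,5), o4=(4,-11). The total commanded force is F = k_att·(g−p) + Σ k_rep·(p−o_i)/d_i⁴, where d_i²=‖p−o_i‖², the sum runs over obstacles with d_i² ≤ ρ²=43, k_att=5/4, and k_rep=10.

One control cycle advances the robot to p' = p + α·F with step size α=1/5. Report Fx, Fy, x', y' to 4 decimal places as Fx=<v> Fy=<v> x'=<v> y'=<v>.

F_att = 5/4·(g−p) = 5/4·(-19,24) = (-23.7500,30.0000)
o1: d²=200 > ρ²=43 → inactive
o2: d²=194 > ρ²=43 → inactive
o3: d²=730 > ρ²=43 → inactive
o4: d²=26 ≤ ρ²=43; F_rep = 10·(5,-1)/26² = (0.0740,-0.0148)
F = F_att + ΣF_rep = (-23.6760,29.9852)
p' = p + 1/5·F = (4.2648,-6.0030)

Fx=-23.6760 Fy=29.9852 x'=4.2648 y'=-6.0030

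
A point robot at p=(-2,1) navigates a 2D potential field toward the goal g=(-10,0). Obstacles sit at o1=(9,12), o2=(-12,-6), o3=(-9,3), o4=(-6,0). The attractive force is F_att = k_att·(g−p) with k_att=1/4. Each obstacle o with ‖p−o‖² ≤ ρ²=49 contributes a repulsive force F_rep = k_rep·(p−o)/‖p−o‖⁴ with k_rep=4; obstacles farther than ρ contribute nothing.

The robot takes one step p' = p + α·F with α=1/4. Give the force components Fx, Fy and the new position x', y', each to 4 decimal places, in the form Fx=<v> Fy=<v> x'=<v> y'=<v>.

F_att = 1/4·(g−p) = 1/4·(-8,-1) = (-2.0000,-0.2500)
o1: d²=242 > ρ²=49 → inactive
o2: d²=149 > ρ²=49 → inactive
o3: d²=53 > ρ²=49 → inactive
o4: d²=17 ≤ ρ²=49; F_rep = 4·(4,1)/17² = (0.0554,0.0138)
F = F_att + ΣF_rep = (-1.9446,-0.2362)
p' = p + 1/4·F = (-2.4862,0.9410)

Fx=-1.9446 Fy=-0.2362 x'=-2.4862 y'=0.9410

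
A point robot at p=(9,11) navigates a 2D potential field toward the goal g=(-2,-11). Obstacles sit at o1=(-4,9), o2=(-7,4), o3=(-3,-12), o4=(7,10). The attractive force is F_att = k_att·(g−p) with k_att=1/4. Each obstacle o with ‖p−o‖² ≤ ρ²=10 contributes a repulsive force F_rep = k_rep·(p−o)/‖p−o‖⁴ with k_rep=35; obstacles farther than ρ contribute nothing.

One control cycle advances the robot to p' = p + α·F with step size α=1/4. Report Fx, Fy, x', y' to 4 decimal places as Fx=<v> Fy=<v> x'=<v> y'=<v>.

F_att = 1/4·(g−p) = 1/4·(-11,-22) = (-2.7500,-5.5000)
o1: d²=173 > ρ²=10 → inactive
o2: d²=305 > ρ²=10 → inactive
o3: d²=673 > ρ²=10 → inactive
o4: d²=5 ≤ ρ²=10; F_rep = 35·(2,1)/5² = (2.8000,1.4000)
F = F_att + ΣF_rep = (0.0500,-4.1000)
p' = p + 1/4·F = (9.0125,9.9750)

Fx=0.0500 Fy=-4.1000 x'=9.0125 y'=9.9750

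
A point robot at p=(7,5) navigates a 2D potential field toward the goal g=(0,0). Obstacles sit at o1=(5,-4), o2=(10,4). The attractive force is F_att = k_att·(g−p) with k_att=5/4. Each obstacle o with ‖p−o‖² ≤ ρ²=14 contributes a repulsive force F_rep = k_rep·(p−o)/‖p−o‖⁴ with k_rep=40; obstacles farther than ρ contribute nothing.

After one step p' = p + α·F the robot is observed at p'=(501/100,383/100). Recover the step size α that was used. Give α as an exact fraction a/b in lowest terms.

F_att = 5/4·(g−p) = 5/4·(-7,-5) = (-8.7500,-6.2500)
o1: d²=85 > ρ²=14 → inactive
o2: d²=10 ≤ ρ²=14; F_rep = 40·(-3,1)/10² = (-1.2000,0.4000)
F = F_att + ΣF_rep = (-9.9500,-5.8500)
Δp = p'−p = (-1.9900,-1.1700); α = Δx/Fx = (-199/100) / (-199/20) = 1/5
check: Δy/Fy = (-117/100) / (-117/20) = 1/5 ✓

α = 1/5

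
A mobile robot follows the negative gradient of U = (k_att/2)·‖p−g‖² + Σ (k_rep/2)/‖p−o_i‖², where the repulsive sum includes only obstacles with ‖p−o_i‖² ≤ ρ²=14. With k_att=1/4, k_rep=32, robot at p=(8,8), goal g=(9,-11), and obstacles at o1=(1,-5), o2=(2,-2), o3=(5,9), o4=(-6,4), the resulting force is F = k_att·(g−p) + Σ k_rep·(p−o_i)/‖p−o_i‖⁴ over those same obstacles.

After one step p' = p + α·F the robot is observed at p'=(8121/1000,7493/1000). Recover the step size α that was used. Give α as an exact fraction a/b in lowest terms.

F_att = 1/4·(g−p) = 1/4·(1,-19) = (0.2500,-4.7500)
o1: d²=218 > ρ²=14 → inactive
o2: d²=136 > ρ²=14 → inactive
o3: d²=10 ≤ ρ²=14; F_rep = 32·(3,-1)/10² = (0.9600,-0.3200)
o4: d²=212 > ρ²=14 → inactive
F = F_att + ΣF_rep = (1.2100,-5.0700)
Δp = p'−p = (0.1210,-0.5070); α = Δx/Fx = (121/1000) / (121/100) = 1/10
check: Δy/Fy = (-507/1000) / (-507/100) = 1/10 ✓

α = 1/10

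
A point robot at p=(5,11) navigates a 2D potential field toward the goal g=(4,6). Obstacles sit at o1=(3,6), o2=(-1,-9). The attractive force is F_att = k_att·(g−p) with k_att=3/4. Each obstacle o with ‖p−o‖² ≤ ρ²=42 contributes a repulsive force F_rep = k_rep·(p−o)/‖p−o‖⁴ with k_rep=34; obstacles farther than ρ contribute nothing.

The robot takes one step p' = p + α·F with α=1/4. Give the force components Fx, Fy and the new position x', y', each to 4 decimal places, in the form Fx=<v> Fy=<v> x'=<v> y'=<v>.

F_att = 3/4·(g−p) = 3/4·(-1,-5) = (-0.7500,-3.7500)
o1: d²=29 ≤ ρ²=42; F_rep = 34·(2,5)/29² = (0.0809,0.2021)
o2: d²=436 > ρ²=42 → inactive
F = F_att + ΣF_rep = (-0.6691,-3.5479)
p' = p + 1/4·F = (4.8327,10.1130)

Fx=-0.6691 Fy=-3.5479 x'=4.8327 y'=10.1130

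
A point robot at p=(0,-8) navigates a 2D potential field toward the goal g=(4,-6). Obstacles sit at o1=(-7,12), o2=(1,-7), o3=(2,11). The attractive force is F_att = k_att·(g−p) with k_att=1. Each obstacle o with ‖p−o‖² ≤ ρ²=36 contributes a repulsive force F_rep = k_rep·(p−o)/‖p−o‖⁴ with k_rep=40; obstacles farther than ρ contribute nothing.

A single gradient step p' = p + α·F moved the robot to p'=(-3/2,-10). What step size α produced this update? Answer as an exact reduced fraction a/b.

α = 1/4

F_att = 1·(g−p) = 1·(4,2) = (4.0000,2.0000)
o1: d²=449 > ρ²=36 → inactive
o2: d²=2 ≤ ρ²=36; F_rep = 40·(-1,-1)/2² = (-10.0000,-10.0000)
o3: d²=365 > ρ²=36 → inactive
F = F_att + ΣF_rep = (-6.0000,-8.0000)
Δp = p'−p = (-1.5000,-2.0000); α = Δx/Fx = (-3/2) / (-6) = 1/4
check: Δy/Fy = (-2) / (-8) = 1/4 ✓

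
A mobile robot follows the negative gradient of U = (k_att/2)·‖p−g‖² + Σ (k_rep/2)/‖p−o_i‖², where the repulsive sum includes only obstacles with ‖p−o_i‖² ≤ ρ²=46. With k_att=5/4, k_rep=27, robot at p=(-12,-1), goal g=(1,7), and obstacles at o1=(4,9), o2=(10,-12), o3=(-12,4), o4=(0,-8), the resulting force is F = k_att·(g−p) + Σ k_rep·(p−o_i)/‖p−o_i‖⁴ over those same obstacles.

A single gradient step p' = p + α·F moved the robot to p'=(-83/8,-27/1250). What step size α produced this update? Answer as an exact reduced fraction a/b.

F_att = 5/4·(g−p) = 5/4·(13,8) = (16.2500,10.0000)
o1: d²=356 > ρ²=46 → inactive
o2: d²=605 > ρ²=46 → inactive
o3: d²=25 ≤ ρ²=46; F_rep = 27·(0,-5)/25² = (0.0000,-0.2160)
o4: d²=193 > ρ²=46 → inactive
F = F_att + ΣF_rep = (16.2500,9.7840)
Δp = p'−p = (1.6250,0.9784); α = Δx/Fx = (13/8) / (65/4) = 1/10
check: Δy/Fy = (1223/1250) / (1223/125) = 1/10 ✓

α = 1/10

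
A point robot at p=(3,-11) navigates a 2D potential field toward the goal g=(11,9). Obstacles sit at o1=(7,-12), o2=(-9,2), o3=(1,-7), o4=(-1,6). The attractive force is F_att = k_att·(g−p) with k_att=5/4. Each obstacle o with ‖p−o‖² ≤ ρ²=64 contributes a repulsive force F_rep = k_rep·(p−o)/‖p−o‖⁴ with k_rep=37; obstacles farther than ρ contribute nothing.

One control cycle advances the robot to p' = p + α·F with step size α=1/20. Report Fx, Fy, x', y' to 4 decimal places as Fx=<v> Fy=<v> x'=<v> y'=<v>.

F_att = 5/4·(g−p) = 5/4·(8,20) = (10.0000,25.0000)
o1: d²=17 ≤ ρ²=64; F_rep = 37·(-4,1)/17² = (-0.5121,0.1280)
o2: d²=313 > ρ²=64 → inactive
o3: d²=20 ≤ ρ²=64; F_rep = 37·(2,-4)/20² = (0.1850,-0.3700)
o4: d²=305 > ρ²=64 → inactive
F = F_att + ΣF_rep = (9.6729,24.7580)
p' = p + 1/20·F = (3.4836,-9.7621)

Fx=9.6729 Fy=24.7580 x'=3.4836 y'=-9.7621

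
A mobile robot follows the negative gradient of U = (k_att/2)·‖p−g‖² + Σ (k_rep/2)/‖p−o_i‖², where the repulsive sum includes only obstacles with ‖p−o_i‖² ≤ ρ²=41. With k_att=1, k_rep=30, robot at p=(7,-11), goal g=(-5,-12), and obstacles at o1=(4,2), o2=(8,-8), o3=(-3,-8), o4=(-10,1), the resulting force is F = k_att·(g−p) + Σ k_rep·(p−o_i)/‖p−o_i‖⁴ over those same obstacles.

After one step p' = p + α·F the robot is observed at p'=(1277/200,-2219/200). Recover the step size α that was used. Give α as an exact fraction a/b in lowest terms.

α = 1/20

F_att = 1·(g−p) = 1·(-12,-1) = (-12.0000,-1.0000)
o1: d²=178 > ρ²=41 → inactive
o2: d²=10 ≤ ρ²=41; F_rep = 30·(-1,-3)/10² = (-0.3000,-0.9000)
o3: d²=109 > ρ²=41 → inactive
o4: d²=433 > ρ²=41 → inactive
F = F_att + ΣF_rep = (-12.3000,-1.9000)
Δp = p'−p = (-0.6150,-0.0950); α = Δx/Fx = (-123/200) / (-123/10) = 1/20
check: Δy/Fy = (-19/200) / (-19/10) = 1/20 ✓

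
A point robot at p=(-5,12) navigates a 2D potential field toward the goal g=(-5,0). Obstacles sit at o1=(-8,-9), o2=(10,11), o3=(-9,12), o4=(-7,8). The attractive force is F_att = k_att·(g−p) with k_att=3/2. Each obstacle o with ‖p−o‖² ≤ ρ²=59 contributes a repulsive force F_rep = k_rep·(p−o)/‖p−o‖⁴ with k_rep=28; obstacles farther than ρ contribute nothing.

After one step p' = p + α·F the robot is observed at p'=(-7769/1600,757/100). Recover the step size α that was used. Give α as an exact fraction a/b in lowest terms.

F_att = 3/2·(g−p) = 3/2·(0,-12) = (0.0000,-18.0000)
o1: d²=450 > ρ²=59 → inactive
o2: d²=226 > ρ²=59 → inactive
o3: d²=16 ≤ ρ²=59; F_rep = 28·(4,0)/16² = (0.4375,0.0000)
o4: d²=20 ≤ ρ²=59; F_rep = 28·(2,4)/20² = (0.1400,0.2800)
F = F_att + ΣF_rep = (0.5775,-17.7200)
Δp = p'−p = (0.1444,-4.4300); α = Δx/Fx = (231/1600) / (231/400) = 1/4
check: Δy/Fy = (-443/100) / (-443/25) = 1/4 ✓

α = 1/4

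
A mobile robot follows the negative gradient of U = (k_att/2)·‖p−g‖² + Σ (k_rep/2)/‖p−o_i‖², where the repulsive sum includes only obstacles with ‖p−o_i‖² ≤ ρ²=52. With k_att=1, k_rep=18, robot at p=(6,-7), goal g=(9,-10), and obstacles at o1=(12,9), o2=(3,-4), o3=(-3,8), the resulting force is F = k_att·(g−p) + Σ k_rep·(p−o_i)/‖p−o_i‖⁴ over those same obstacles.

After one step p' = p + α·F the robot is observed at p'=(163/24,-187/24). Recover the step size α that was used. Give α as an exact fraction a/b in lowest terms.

α = 1/4

F_att = 1·(g−p) = 1·(3,-3) = (3.0000,-3.0000)
o1: d²=292 > ρ²=52 → inactive
o2: d²=18 ≤ ρ²=52; F_rep = 18·(3,-3)/18² = (0.1667,-0.1667)
o3: d²=306 > ρ²=52 → inactive
F = F_att + ΣF_rep = (3.1667,-3.1667)
Δp = p'−p = (0.7917,-0.7917); α = Δx/Fx = (19/24) / (19/6) = 1/4
check: Δy/Fy = (-19/24) / (-19/6) = 1/4 ✓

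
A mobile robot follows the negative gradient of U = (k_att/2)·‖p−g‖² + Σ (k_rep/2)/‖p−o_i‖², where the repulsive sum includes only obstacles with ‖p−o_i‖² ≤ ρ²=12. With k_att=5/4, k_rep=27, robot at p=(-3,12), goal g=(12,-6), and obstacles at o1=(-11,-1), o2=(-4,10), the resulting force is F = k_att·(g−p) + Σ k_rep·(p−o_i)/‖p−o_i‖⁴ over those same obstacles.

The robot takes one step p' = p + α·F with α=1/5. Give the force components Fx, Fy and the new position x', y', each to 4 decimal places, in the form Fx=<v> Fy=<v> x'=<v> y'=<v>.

Fx=19.8300 Fy=-20.3400 x'=0.9660 y'=7.9320

F_att = 5/4·(g−p) = 5/4·(15,-18) = (18.7500,-22.5000)
o1: d²=233 > ρ²=12 → inactive
o2: d²=5 ≤ ρ²=12; F_rep = 27·(1,2)/5² = (1.0800,2.1600)
F = F_att + ΣF_rep = (19.8300,-20.3400)
p' = p + 1/5·F = (0.9660,7.9320)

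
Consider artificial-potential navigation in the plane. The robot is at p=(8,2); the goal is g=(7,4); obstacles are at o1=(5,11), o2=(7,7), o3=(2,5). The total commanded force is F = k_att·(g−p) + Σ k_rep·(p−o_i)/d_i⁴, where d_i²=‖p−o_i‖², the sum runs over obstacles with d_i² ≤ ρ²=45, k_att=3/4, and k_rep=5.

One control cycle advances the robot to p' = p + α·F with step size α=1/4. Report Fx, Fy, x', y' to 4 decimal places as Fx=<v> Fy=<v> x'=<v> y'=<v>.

F_att = 3/4·(g−p) = 3/4·(-1,2) = (-0.7500,1.5000)
o1: d²=90 > ρ²=45 → inactive
o2: d²=26 ≤ ρ²=45; F_rep = 5·(1,-5)/26² = (0.0074,-0.0370)
o3: d²=45 ≤ ρ²=45; F_rep = 5·(6,-3)/45² = (0.0148,-0.0074)
F = F_att + ΣF_rep = (-0.7278,1.4556)
p' = p + 1/4·F = (7.8181,2.3639)

Fx=-0.7278 Fy=1.4556 x'=7.8181 y'=2.3639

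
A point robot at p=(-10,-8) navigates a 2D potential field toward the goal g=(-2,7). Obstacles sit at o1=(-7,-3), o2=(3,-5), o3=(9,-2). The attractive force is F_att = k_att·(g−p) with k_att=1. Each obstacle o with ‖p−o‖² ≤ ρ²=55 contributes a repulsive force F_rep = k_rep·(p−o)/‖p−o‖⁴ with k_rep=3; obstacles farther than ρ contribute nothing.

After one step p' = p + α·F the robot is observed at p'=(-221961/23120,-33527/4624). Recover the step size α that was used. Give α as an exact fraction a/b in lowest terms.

F_att = 1·(g−p) = 1·(8,15) = (8.0000,15.0000)
o1: d²=34 ≤ ρ²=55; F_rep = 3·(-3,-5)/34² = (-0.0078,-0.0130)
o2: d²=178 > ρ²=55 → inactive
o3: d²=397 > ρ²=55 → inactive
F = F_att + ΣF_rep = (7.9922,14.9870)
Δp = p'−p = (0.3996,0.7494); α = Δx/Fx = (9239/23120) / (9239/1156) = 1/20
check: Δy/Fy = (3465/4624) / (17325/1156) = 1/20 ✓

α = 1/20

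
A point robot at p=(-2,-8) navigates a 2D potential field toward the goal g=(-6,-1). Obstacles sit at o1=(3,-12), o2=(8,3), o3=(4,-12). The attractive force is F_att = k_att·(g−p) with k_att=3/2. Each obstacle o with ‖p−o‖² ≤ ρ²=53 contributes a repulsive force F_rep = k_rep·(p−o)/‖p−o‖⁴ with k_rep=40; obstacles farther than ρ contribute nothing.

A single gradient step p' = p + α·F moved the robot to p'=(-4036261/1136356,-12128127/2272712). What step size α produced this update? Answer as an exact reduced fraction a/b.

α = 1/4

F_att = 3/2·(g−p) = 3/2·(-4,7) = (-6.0000,10.5000)
o1: d²=41 ≤ ρ²=53; F_rep = 40·(-5,4)/41² = (-0.1190,0.0952)
o2: d²=221 > ρ²=53 → inactive
o3: d²=52 ≤ ρ²=53; F_rep = 40·(-6,4)/52² = (-0.0888,0.0592)
F = F_att + ΣF_rep = (-6.2077,10.6544)
Δp = p'−p = (-1.5519,2.6636); α = Δx/Fx = (-1763549/1136356) / (-1763549/284089) = 1/4
check: Δy/Fy = (6053569/2272712) / (6053569/568178) = 1/4 ✓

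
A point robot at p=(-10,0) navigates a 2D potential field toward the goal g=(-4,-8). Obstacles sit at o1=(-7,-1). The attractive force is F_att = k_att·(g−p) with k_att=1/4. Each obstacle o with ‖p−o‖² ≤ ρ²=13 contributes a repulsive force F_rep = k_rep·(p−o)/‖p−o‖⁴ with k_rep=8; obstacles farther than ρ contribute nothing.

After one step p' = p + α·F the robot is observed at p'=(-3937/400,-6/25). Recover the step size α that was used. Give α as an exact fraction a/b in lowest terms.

α = 1/8

F_att = 1/4·(g−p) = 1/4·(6,-8) = (1.5000,-2.0000)
o1: d²=10 ≤ ρ²=13; F_rep = 8·(-3,1)/10² = (-0.2400,0.0800)
F = F_att + ΣF_rep = (1.2600,-1.9200)
Δp = p'−p = (0.1575,-0.2400); α = Δx/Fx = (63/400) / (63/50) = 1/8
check: Δy/Fy = (-6/25) / (-48/25) = 1/8 ✓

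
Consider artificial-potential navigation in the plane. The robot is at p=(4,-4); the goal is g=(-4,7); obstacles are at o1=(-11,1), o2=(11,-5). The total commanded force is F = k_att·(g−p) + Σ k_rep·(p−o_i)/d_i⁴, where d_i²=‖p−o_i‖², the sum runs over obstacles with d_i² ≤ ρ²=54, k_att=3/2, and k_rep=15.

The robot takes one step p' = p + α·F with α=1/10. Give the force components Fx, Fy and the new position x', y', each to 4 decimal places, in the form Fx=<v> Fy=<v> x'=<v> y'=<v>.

F_att = 3/2·(g−p) = 3/2·(-8,11) = (-12.0000,16.5000)
o1: d²=250 > ρ²=54 → inactive
o2: d²=50 ≤ ρ²=54; F_rep = 15·(-7,1)/50² = (-0.0420,0.0060)
F = F_att + ΣF_rep = (-12.0420,16.5060)
p' = p + 1/10·F = (2.7958,-2.3494)

Fx=-12.0420 Fy=16.5060 x'=2.7958 y'=-2.3494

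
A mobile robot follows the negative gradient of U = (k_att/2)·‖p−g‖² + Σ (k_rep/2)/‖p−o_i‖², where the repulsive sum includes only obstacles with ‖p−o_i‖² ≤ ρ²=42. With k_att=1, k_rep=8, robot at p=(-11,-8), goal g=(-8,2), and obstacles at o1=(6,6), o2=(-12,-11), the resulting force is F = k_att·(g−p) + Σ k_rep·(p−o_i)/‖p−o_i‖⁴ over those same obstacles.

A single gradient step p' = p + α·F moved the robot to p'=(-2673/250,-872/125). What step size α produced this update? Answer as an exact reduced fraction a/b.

F_att = 1·(g−p) = 1·(3,10) = (3.0000,10.0000)
o1: d²=485 > ρ²=42 → inactive
o2: d²=10 ≤ ρ²=42; F_rep = 8·(1,3)/10² = (0.0800,0.2400)
F = F_att + ΣF_rep = (3.0800,10.2400)
Δp = p'−p = (0.3080,1.0240); α = Δx/Fx = (77/250) / (77/25) = 1/10
check: Δy/Fy = (128/125) / (256/25) = 1/10 ✓

α = 1/10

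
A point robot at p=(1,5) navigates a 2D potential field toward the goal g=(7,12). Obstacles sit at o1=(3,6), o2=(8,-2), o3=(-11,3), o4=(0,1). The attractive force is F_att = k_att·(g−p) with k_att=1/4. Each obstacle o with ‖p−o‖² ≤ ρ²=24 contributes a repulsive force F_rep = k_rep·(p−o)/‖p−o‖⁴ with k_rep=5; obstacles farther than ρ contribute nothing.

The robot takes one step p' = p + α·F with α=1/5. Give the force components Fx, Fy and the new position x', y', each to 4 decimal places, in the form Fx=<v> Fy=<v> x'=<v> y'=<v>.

F_att = 1/4·(g−p) = 1/4·(6,7) = (1.5000,1.7500)
o1: d²=5 ≤ ρ²=24; F_rep = 5·(-2,-1)/5² = (-0.4000,-0.2000)
o2: d²=98 > ρ²=24 → inactive
o3: d²=148 > ρ²=24 → inactive
o4: d²=17 ≤ ρ²=24; F_rep = 5·(1,4)/17² = (0.0173,0.0692)
F = F_att + ΣF_rep = (1.1173,1.6192)
p' = p + 1/5·F = (1.2235,5.3238)

Fx=1.1173 Fy=1.6192 x'=1.2235 y'=5.3238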